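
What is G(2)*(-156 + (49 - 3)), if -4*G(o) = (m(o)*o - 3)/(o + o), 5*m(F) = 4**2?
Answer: 187/8 ≈ 23.375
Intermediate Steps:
m(F) = 16/5 (m(F) = (1/5)*4**2 = (1/5)*16 = 16/5)
G(o) = -(-3 + 16*o/5)/(8*o) (G(o) = -(16*o/5 - 3)/(4*(o + o)) = -(-3 + 16*o/5)/(4*(2*o)) = -(-3 + 16*o/5)*1/(2*o)/4 = -(-3 + 16*o/5)/(8*o))
G(2)*(-156 + (49 - 3)) = ((1/40)*(15 - 16*2)/2)*(-156 + (49 - 3)) = ((1/40)*(1/2)*(15 - 32))*(-156 + 46) = ((1/40)*(1/2)*(-17))*(-110) = -17/80*(-110) = 187/8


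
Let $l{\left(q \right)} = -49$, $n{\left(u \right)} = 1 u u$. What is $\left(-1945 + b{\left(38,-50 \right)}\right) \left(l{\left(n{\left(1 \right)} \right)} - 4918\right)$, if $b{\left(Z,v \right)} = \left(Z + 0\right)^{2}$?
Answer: $2488467$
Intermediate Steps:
$n{\left(u \right)} = u^{2}$ ($n{\left(u \right)} = u u = u^{2}$)
$b{\left(Z,v \right)} = Z^{2}$
$\left(-1945 + b{\left(38,-50 \right)}\right) \left(l{\left(n{\left(1 \right)} \right)} - 4918\right) = \left(-1945 + 38^{2}\right) \left(-49 - 4918\right) = \left(-1945 + 1444\right) \left(-4967\right) = \left(-501\right) \left(-4967\right) = 2488467$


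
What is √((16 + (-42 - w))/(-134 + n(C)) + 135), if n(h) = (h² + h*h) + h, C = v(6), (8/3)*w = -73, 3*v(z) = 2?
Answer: 3*√21311321/1192 ≈ 11.618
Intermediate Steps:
v(z) = ⅔ (v(z) = (⅓)*2 = ⅔)
w = -219/8 (w = (3/8)*(-73) = -219/8 ≈ -27.375)
C = ⅔ ≈ 0.66667
n(h) = h + 2*h² (n(h) = (h² + h²) + h = 2*h² + h = h + 2*h²)
√((16 + (-42 - w))/(-134 + n(C)) + 135) = √((16 + (-42 - 1*(-219/8)))/(-134 + 2*(1 + 2*(⅔))/3) + 135) = √((16 + (-42 + 219/8))/(-134 + 2*(1 + 4/3)/3) + 135) = √((16 - 117/8)/(-134 + (⅔)*(7/3)) + 135) = √(11/(8*(-134 + 14/9)) + 135) = √(11/(8*(-1192/9)) + 135) = √((11/8)*(-9/1192) + 135) = √(-99/9536 + 135) = √(1287261/9536) = 3*√21311321/1192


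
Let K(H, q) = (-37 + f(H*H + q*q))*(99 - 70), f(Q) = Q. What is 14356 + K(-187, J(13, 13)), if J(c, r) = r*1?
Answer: 1032285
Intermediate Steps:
J(c, r) = r
K(H, q) = -1073 + 29*H² + 29*q² (K(H, q) = (-37 + (H*H + q*q))*(99 - 70) = (-37 + (H² + q²))*29 = (-37 + H² + q²)*29 = -1073 + 29*H² + 29*q²)
14356 + K(-187, J(13, 13)) = 14356 + (-1073 + 29*(-187)² + 29*13²) = 14356 + (-1073 + 29*34969 + 29*169) = 14356 + (-1073 + 1014101 + 4901) = 14356 + 1017929 = 1032285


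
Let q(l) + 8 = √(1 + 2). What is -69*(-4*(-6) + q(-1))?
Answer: -1104 - 69*√3 ≈ -1223.5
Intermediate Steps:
q(l) = -8 + √3 (q(l) = -8 + √(1 + 2) = -8 + √3)
-69*(-4*(-6) + q(-1)) = -69*(-4*(-6) + (-8 + √3)) = -69*(24 + (-8 + √3)) = -69*(16 + √3) = -1104 - 69*√3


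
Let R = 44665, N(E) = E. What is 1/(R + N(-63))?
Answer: 1/44602 ≈ 2.2421e-5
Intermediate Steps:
1/(R + N(-63)) = 1/(44665 - 63) = 1/44602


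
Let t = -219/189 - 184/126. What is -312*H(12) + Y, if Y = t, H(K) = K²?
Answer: -943543/21 ≈ -44931.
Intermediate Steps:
t = -55/21 (t = -219*1/189 - 184*1/126 = -73/63 - 92/63 = -55/21 ≈ -2.6190)
Y = -55/21 ≈ -2.6190
-312*H(12) + Y = -312*12² - 55/21 = -312*144 - 55/21 = -44928 - 55/21 = -943543/21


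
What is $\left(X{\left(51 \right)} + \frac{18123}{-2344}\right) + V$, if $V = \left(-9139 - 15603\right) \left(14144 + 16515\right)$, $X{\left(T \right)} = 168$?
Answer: $- \frac{1778075932763}{2344} \approx -7.5856 \cdot 10^{8}$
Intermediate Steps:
$V = -758564978$ ($V = \left(-24742\right) 30659 = -758564978$)
$\left(X{\left(51 \right)} + \frac{18123}{-2344}\right) + V = \left(168 + \frac{18123}{-2344}\right) - 758564978 = \left(168 + 18123 \left(- \frac{1}{2344}\right)\right) - 758564978 = \left(168 - \frac{18123}{2344}\right) - 758564978 = \frac{375669}{2344} - 758564978 = - \frac{1778075932763}{2344}$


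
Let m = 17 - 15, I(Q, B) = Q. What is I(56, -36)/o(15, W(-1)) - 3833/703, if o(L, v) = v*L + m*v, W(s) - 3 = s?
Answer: -45477/11951 ≈ -3.8053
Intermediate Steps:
W(s) = 3 + s
m = 2
o(L, v) = 2*v + L*v (o(L, v) = v*L + 2*v = L*v + 2*v = 2*v + L*v)
I(56, -36)/o(15, W(-1)) - 3833/703 = 56/(((3 - 1)*(2 + 15))) - 3833/703 = 56/((2*17)) - 3833*1/703 = 56/34 - 3833/703 = 56*(1/34) - 3833/703 = 28/17 - 3833/703 = -45477/11951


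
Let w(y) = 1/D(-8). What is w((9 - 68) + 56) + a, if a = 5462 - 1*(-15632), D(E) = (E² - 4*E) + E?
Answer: 1856273/88 ≈ 21094.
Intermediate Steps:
D(E) = E² - 3*E
w(y) = 1/88 (w(y) = 1/(-8*(-3 - 8)) = 1/(-8*(-11)) = 1/88)
a = 21094 (a = 5462 + 15632 = 21094)
w((9 - 68) + 56) + a = 1/88 + 21094 = 1856273/88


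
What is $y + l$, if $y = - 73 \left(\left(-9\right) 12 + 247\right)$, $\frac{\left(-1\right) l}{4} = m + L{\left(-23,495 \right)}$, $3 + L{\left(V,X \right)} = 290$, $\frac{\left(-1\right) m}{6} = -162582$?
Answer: $-3913263$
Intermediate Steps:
$m = 975492$ ($m = \left(-6\right) \left(-162582\right) = 975492$)
$L{\left(V,X \right)} = 287$ ($L{\left(V,X \right)} = -3 + 290 = 287$)
$l = -3903116$ ($l = - 4 \left(975492 + 287\right) = \left(-4\right) 975779 = -3903116$)
$y = -10147$ ($y = - 73 \left(-108 + 247\right) = \left(-73\right) 139 = -10147$)
$y + l = -10147 - 3903116 = -3913263$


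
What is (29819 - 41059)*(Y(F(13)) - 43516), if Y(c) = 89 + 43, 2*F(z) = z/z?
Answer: 487636160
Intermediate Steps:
F(z) = 1/2 (F(z) = (z/z)/2 = (1/2)*1 = 1/2)
Y(c) = 132
(29819 - 41059)*(Y(F(13)) - 43516) = (29819 - 41059)*(132 - 43516) = -11240*(-43384) = 487636160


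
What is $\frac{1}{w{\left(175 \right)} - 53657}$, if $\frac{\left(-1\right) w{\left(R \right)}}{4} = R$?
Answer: $- \frac{1}{54357} \approx -1.8397 \cdot 10^{-5}$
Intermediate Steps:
$w{\left(R \right)} = - 4 R$
$\frac{1}{w{\left(175 \right)} - 53657} = \frac{1}{\left(-4\right) 175 - 53657} = \frac{1}{-700 - 53657} = \frac{1}{-54357} = - \frac{1}{54357}$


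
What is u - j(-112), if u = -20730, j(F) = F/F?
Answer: -20731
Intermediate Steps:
j(F) = 1
u - j(-112) = -20730 - 1*1 = -20730 - 1 = -20731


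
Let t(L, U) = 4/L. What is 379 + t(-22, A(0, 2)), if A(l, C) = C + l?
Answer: 4167/11 ≈ 378.82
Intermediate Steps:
379 + t(-22, A(0, 2)) = 379 + 4/(-22) = 379 + 4*(-1/22) = 379 - 2/11 = 4167/11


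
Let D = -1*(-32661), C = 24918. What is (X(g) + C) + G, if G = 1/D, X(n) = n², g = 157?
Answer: 1618907788/32661 ≈ 49567.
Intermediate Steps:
D = 32661
G = 1/32661 ≈ 3.0618e-5
(X(g) + C) + G = (157² + 24918) + 1/32661 = (24649 + 24918) + 1/32661 = 49567 + 1/32661 = 1618907788/32661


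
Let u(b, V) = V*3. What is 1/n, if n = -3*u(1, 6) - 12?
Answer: -1/66 ≈ -0.015152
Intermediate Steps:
u(b, V) = 3*V
n = -66 (n = -9*6 - 12 = -3*18 - 12 = -54 - 12 = -66)
1/n = 1/(-66) = -1/66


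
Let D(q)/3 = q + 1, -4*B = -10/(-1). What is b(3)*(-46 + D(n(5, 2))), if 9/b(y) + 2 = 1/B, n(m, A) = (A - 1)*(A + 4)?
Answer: 375/4 ≈ 93.750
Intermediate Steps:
n(m, A) = (-1 + A)*(4 + A)
B = -5/2 (B = -(-5)/(2*(-1)) = -(-5)*(-1)/2 = -1/4*10 = -5/2 ≈ -2.5000)
D(q) = 3 + 3*q (D(q) = 3*(q + 1) = 3*(1 + q) = 3 + 3*q)
b(y) = -15/4 (b(y) = 9/(-2 + 1/(-5/2)) = 9/(-2 - 2/5) = 9/(-12/5) = 9*(-5/12) = -15/4)
b(3)*(-46 + D(n(5, 2))) = -15*(-46 + (3 + 3*(-4 + 2**2 + 3*2)))/4 = -15*(-46 + (3 + 3*(-4 + 4 + 6)))/4 = -15*(-46 + (3 + 3*6))/4 = -15*(-46 + (3 + 18))/4 = -15*(-46 + 21)/4 = -15/4*(-25) = 375/4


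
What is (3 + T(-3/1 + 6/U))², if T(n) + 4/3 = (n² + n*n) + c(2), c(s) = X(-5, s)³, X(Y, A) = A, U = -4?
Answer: 90601/36 ≈ 2516.7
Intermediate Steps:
c(s) = s³
T(n) = 20/3 + 2*n² (T(n) = -4/3 + ((n² + n*n) + 2³) = -4/3 + ((n² + n²) + 8) = -4/3 + (2*n² + 8) = -4/3 + (8 + 2*n²) = 20/3 + 2*n²)
(3 + T(-3/1 + 6/U))² = (3 + (20/3 + 2*(-3/1 + 6/(-4))²))² = (3 + (20/3 + 2*(-3*1 + 6*(-¼))²))² = (3 + (20/3 + 2*(-3 - 3/2)²))² = (3 + (20/3 + 2*(-9/2)²))² = (3 + (20/3 + 2*(81/4)))² = (3 + (20/3 + 81/2))² = (3 + 283/6)² = (301/6)² = 90601/36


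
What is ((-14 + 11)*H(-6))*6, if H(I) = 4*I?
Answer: 432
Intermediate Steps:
((-14 + 11)*H(-6))*6 = ((-14 + 11)*(4*(-6)))*6 = -3*(-24)*6 = 72*6 = 432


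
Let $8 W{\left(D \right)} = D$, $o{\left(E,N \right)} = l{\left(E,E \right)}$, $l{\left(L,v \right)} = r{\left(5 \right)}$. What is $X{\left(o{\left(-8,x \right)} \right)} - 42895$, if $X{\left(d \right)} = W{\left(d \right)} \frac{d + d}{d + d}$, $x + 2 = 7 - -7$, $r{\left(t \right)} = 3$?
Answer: $- \frac{343157}{8} \approx -42895.0$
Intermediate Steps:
$l{\left(L,v \right)} = 3$
$x = 12$ ($x = -2 + \left(7 - -7\right) = -2 + \left(7 + 7\right) = -2 + 14 = 12$)
$o{\left(E,N \right)} = 3$
$W{\left(D \right)} = \frac{D}{8}$
$X{\left(d \right)} = \frac{d}{8}$ ($X{\left(d \right)} = \frac{d}{8} \frac{d + d}{d + d} = \frac{d}{8} \frac{2 d}{2 d} = \frac{d}{8} \cdot 2 d \frac{1}{2 d} = \frac{d}{8} \cdot 1 = \frac{d}{8}$)
$X{\left(o{\left(-8,x \right)} \right)} - 42895 = \frac{1}{8} \cdot 3 - 42895 = \frac{3}{8} - 42895 = - \frac{343157}{8}$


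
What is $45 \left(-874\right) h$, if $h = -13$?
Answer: $511290$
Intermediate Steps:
$45 \left(-874\right) h = 45 \left(-874\right) \left(-13\right) = \left(-39330\right) \left(-13\right) = 511290$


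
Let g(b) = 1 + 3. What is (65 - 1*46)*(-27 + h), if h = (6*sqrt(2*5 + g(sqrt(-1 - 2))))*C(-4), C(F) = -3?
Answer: -513 - 342*sqrt(14) ≈ -1792.6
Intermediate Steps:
g(b) = 4
h = -18*sqrt(14) (h = (6*sqrt(2*5 + 4))*(-3) = (6*sqrt(10 + 4))*(-3) = (6*sqrt(14))*(-3) = -18*sqrt(14) ≈ -67.350)
(65 - 1*46)*(-27 + h) = (65 - 1*46)*(-27 - 18*sqrt(14)) = (65 - 46)*(-27 - 18*sqrt(14)) = 19*(-27 - 18*sqrt(14)) = -513 - 342*sqrt(14)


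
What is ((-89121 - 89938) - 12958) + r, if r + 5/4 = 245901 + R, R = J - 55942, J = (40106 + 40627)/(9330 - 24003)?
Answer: -40394811/19564 ≈ -2064.8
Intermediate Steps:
J = -26911/4891 (J = 80733/(-14673) = 80733*(-1/14673) = -26911/4891 ≈ -5.5021)
R = -273639233/4891 (R = -26911/4891 - 55942 = -273639233/4891 ≈ -55948.)
r = 3716225777/19564 (r = -5/4 + (245901 - 273639233/4891) = -5/4 + 929062558/4891 = 3716225777/19564 ≈ 1.8995e+5)
((-89121 - 89938) - 12958) + r = ((-89121 - 89938) - 12958) + 3716225777/19564 = (-179059 - 12958) + 3716225777/19564 = -192017 + 3716225777/19564 = -40394811/19564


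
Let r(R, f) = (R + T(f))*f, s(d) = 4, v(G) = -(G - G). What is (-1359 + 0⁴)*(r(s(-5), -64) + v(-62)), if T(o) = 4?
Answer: 695808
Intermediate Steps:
v(G) = 0 (v(G) = -1*0 = 0)
r(R, f) = f*(4 + R) (r(R, f) = (R + 4)*f = (4 + R)*f = f*(4 + R))
(-1359 + 0⁴)*(r(s(-5), -64) + v(-62)) = (-1359 + 0⁴)*(-64*(4 + 4) + 0) = (-1359 + 0)*(-64*8 + 0) = -1359*(-512 + 0) = -1359*(-512) = 695808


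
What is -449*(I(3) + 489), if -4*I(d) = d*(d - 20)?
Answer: -901143/4 ≈ -2.2529e+5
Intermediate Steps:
I(d) = -d*(-20 + d)/4 (I(d) = -d*(d - 20)/4 = -d*(-20 + d)/4)
-449*(I(3) + 489) = -449*((¼)*3*(20 - 1*3) + 489) = -449*((¼)*3*(20 - 3) + 489) = -449*((¼)*3*17 + 489) = -449*(51/4 + 489) = -449*2007/4 = -901143/4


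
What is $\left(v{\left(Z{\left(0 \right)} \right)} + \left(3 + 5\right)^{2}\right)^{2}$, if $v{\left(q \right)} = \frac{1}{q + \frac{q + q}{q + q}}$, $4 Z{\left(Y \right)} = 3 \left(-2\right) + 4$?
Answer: $4356$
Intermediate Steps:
$Z{\left(Y \right)} = - \frac{1}{2}$ ($Z{\left(Y \right)} = \frac{3 \left(-2\right) + 4}{4} = \frac{-6 + 4}{4} = \frac{1}{4} \left(-2\right) = - \frac{1}{2}$)
$v{\left(q \right)} = \frac{1}{1 + q}$ ($v{\left(q \right)} = \frac{1}{q + \frac{2 q}{2 q}} = \frac{1}{q + 2 q \frac{1}{2 q}} = \frac{1}{q + 1} = \frac{1}{1 + q}$)
$\left(v{\left(Z{\left(0 \right)} \right)} + \left(3 + 5\right)^{2}\right)^{2} = \left(\frac{1}{1 - \frac{1}{2}} + \left(3 + 5\right)^{2}\right)^{2} = \left(\frac{1}{\frac{1}{2}} + 8^{2}\right)^{2} = \left(2 + 64\right)^{2} = 66^{2} = 4356$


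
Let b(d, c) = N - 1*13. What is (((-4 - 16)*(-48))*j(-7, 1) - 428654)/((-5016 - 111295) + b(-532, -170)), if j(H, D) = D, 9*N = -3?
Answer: 1283082/348973 ≈ 3.6767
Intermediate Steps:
N = -⅓ (N = (⅑)*(-3) = -⅓ ≈ -0.33333)
b(d, c) = -40/3 (b(d, c) = -⅓ - 1*13 = -⅓ - 13 = -40/3)
(((-4 - 16)*(-48))*j(-7, 1) - 428654)/((-5016 - 111295) + b(-532, -170)) = (((-4 - 16)*(-48))*1 - 428654)/((-5016 - 111295) - 40/3) = (-20*(-48)*1 - 428654)/(-116311 - 40/3) = (960*1 - 428654)/(-348973/3) = (960 - 428654)*(-3/348973) = -427694*(-3/348973) = 1283082/348973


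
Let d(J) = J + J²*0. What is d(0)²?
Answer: 0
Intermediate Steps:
d(J) = J (d(J) = J + 0 = J)
d(0)² = 0² = 0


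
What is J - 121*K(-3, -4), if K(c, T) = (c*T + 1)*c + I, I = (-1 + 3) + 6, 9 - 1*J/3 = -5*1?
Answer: 3793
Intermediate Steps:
J = 42 (J = 27 - (-15) = 27 - 3*(-5) = 27 + 15 = 42)
I = 8 (I = 2 + 6 = 8)
K(c, T) = 8 + c*(1 + T*c) (K(c, T) = (c*T + 1)*c + 8 = (T*c + 1)*c + 8 = (1 + T*c)*c + 8 = c*(1 + T*c) + 8 = 8 + c*(1 + T*c))
J - 121*K(-3, -4) = 42 - 121*(8 - 3 - 4*(-3)**2) = 42 - 121*(8 - 3 - 4*9) = 42 - 121*(8 - 3 - 36) = 42 - 121*(-31) = 42 + 3751 = 3793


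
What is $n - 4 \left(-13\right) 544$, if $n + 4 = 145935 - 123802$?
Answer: $50417$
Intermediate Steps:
$n = 22129$ ($n = -4 + \left(145935 - 123802\right) = -4 + 22133 = 22129$)
$n - 4 \left(-13\right) 544 = 22129 - 4 \left(-13\right) 544 = 22129 - \left(-52\right) 544 = 22129 - -28288 = 22129 + 28288 = 50417$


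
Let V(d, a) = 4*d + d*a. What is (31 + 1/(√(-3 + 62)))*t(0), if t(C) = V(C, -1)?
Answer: 0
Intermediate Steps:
V(d, a) = 4*d + a*d
t(C) = 3*C (t(C) = C*(4 - 1) = C*3 = 3*C)
(31 + 1/(√(-3 + 62)))*t(0) = (31 + 1/(√(-3 + 62)))*(3*0) = (31 + 1/(√59))*0 = (31 + √59/59)*0 = 0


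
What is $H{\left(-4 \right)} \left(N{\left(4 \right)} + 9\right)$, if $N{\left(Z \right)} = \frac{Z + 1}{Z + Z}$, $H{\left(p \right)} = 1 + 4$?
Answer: $\frac{385}{8} \approx 48.125$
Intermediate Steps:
$H{\left(p \right)} = 5$
$N{\left(Z \right)} = \frac{1 + Z}{2 Z}$
$H{\left(-4 \right)} \left(N{\left(4 \right)} + 9\right) = 5 \left(\frac{1 + 4}{2 \cdot 4} + 9\right) = 5 \left(\frac{1}{2} \cdot \frac{1}{4} \cdot 5 + 9\right) = 5 \left(\frac{5}{8} + 9\right) = 5 \cdot \frac{77}{8} = \frac{385}{8}$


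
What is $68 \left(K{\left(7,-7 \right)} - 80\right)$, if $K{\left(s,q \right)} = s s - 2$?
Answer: $-2244$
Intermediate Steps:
$K{\left(s,q \right)} = -2 + s^{2}$ ($K{\left(s,q \right)} = s^{2} - 2 = -2 + s^{2}$)
$68 \left(K{\left(7,-7 \right)} - 80\right) = 68 \left(\left(-2 + 7^{2}\right) - 80\right) = 68 \left(\left(-2 + 49\right) - 80\right) = 68 \left(47 - 80\right) = 68 \left(-33\right) = -2244$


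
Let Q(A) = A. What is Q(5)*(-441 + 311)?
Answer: -650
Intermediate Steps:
Q(5)*(-441 + 311) = 5*(-441 + 311) = 5*(-130) = -650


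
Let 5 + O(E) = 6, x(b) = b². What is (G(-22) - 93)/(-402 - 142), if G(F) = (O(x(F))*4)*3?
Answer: 81/544 ≈ 0.14890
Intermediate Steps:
O(E) = 1 (O(E) = -5 + 6 = 1)
G(F) = 12 (G(F) = (1*4)*3 = 4*3 = 12)
(G(-22) - 93)/(-402 - 142) = (12 - 93)/(-402 - 142) = -81/(-544) = -81*(-1/544) = 81/544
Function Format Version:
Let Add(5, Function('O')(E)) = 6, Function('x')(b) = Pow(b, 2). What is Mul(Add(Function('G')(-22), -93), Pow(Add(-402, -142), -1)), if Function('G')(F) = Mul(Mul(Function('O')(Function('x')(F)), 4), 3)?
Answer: Rational(81, 544) ≈ 0.14890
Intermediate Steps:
Function('O')(E) = 1 (Function('O')(E) = Add(-5, 6) = 1)
Function('G')(F) = 12 (Function('G')(F) = Mul(Mul(1, 4), 3) = Mul(4, 3) = 12)
Mul(Add(Function('G')(-22), -93), Pow(Add(-402, -142), -1)) = Mul(Add(12, -93), Pow(Add(-402, -142), -1)) = Mul(-81, Pow(-544, -1)) = Mul(-81, Rational(-1, 544)) = Rational(81, 544)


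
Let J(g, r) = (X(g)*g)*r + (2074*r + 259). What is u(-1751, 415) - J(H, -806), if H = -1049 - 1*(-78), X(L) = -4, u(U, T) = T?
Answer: 4802304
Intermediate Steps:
H = -971 (H = -1049 + 78 = -971)
J(g, r) = 259 + 2074*r - 4*g*r (J(g, r) = (-4*g)*r + (2074*r + 259) = -4*g*r + (259 + 2074*r) = 259 + 2074*r - 4*g*r)
u(-1751, 415) - J(H, -806) = 415 - (259 + 2074*(-806) - 4*(-971)*(-806)) = 415 - (259 - 1671644 - 3130504) = 415 - 1*(-4801889) = 415 + 4801889 = 4802304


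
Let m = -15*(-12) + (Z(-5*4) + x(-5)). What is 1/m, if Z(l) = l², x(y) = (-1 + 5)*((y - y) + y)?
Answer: 1/560 ≈ 0.0017857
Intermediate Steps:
x(y) = 4*y (x(y) = 4*(0 + y) = 4*y)
m = 560 (m = -15*(-12) + ((-5*4)² + 4*(-5)) = 180 + ((-20)² - 20) = 180 + (400 - 20) = 180 + 380 = 560)
1/m = 1/560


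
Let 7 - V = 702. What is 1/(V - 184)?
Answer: -1/879 ≈ -0.0011377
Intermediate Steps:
V = -695 (V = 7 - 1*702 = 7 - 702 = -695)
1/(V - 184) = 1/(-695 - 184) = 1/(-879) = -1/879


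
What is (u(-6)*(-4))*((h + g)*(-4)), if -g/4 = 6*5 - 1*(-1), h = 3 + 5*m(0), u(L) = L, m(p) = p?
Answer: 11616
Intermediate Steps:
h = 3 (h = 3 + 5*0 = 3 + 0 = 3)
g = -124 (g = -4*(6*5 - 1*(-1)) = -4*(30 + 1) = -4*31 = -124)
(u(-6)*(-4))*((h + g)*(-4)) = (-6*(-4))*((3 - 124)*(-4)) = 24*(-121*(-4)) = 24*484 = 11616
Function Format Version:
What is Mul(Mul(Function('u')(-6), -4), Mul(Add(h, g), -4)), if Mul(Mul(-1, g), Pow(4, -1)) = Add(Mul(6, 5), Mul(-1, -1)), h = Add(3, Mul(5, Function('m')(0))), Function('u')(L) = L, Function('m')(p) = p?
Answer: 11616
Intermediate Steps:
h = 3 (h = Add(3, Mul(5, 0)) = Add(3, 0) = 3)
g = -124 (g = Mul(-4, Add(Mul(6, 5), Mul(-1, -1))) = Mul(-4, Add(30, 1)) = Mul(-4, 31) = -124)
Mul(Mul(Function('u')(-6), -4), Mul(Add(h, g), -4)) = Mul(Mul(-6, -4), Mul(Add(3, -124), -4)) = Mul(24, Mul(-121, -4)) = Mul(24, 484) = 11616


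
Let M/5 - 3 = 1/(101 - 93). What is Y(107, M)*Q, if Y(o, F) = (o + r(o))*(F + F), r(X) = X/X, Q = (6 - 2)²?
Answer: 54000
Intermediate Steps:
Q = 16 (Q = 4² = 16)
M = 125/8 (M = 15 + 5/(101 - 93) = 15 + 5/8 = 125/8 ≈ 15.625)
r(X) = 1
Y(o, F) = 2*F*(1 + o) (Y(o, F) = (o + 1)*(F + F) = (1 + o)*(2*F) = 2*F*(1 + o))
Y(107, M)*Q = (2*(125/8)*(1 + 107))*16 = (2*(125/8)*108)*16 = 3375*16 = 54000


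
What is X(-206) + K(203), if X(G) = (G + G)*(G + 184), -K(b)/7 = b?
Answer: 7643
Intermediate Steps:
K(b) = -7*b
X(G) = 2*G*(184 + G) (X(G) = (2*G)*(184 + G) = 2*G*(184 + G))
X(-206) + K(203) = 2*(-206)*(184 - 206) - 7*203 = 2*(-206)*(-22) - 1421 = 9064 - 1421 = 7643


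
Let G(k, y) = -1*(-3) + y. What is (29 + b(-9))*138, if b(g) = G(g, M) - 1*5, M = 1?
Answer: 3864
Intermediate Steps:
G(k, y) = 3 + y
b(g) = -1 (b(g) = (3 + 1) - 1*5 = 4 - 5 = -1)
(29 + b(-9))*138 = (29 - 1)*138 = 28*138 = 3864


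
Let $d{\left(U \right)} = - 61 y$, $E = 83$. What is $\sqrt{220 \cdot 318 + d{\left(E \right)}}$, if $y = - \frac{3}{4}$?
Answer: $\frac{\sqrt{280023}}{2} \approx 264.59$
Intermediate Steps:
$y = - \frac{3}{4}$ ($y = \left(-3\right) \frac{1}{4} = - \frac{3}{4} \approx -0.75$)
$d{\left(U \right)} = \frac{183}{4}$ ($d{\left(U \right)} = \left(-61\right) \left(- \frac{3}{4}\right) = \frac{183}{4}$)
$\sqrt{220 \cdot 318 + d{\left(E \right)}} = \sqrt{220 \cdot 318 + \frac{183}{4}} = \sqrt{69960 + \frac{183}{4}} = \sqrt{\frac{280023}{4}} = \frac{\sqrt{280023}}{2}$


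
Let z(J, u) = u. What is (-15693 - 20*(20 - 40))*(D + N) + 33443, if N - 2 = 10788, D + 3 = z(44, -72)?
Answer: -163831052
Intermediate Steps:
D = -75 (D = -3 - 72 = -75)
N = 10790 (N = 2 + 10788 = 10790)
(-15693 - 20*(20 - 40))*(D + N) + 33443 = (-15693 - 20*(20 - 40))*(-75 + 10790) + 33443 = (-15693 - 20*(-20))*10715 + 33443 = (-15693 + 400)*10715 + 33443 = -15293*10715 + 33443 = -163864495 + 33443 = -163831052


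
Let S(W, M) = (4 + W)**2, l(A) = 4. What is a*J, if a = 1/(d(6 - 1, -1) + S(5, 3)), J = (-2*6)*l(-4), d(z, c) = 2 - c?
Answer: -4/7 ≈ -0.57143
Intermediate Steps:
J = -48 (J = -2*6*4 = -12*4 = -48)
a = 1/84 (a = 1/((2 - 1*(-1)) + (4 + 5)**2) = 1/((2 + 1) + 9**2) = 1/(3 + 81) = 1/84 ≈ 0.011905)
a*J = (1/84)*(-48) = -4/7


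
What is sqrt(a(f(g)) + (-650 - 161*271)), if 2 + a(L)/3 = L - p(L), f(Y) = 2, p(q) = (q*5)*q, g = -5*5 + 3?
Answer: I*sqrt(44341) ≈ 210.57*I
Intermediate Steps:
g = -22 (g = -25 + 3 = -22)
p(q) = 5*q**2 (p(q) = (5*q)*q = 5*q**2)
a(L) = -6 - 15*L**2 + 3*L (a(L) = -6 + 3*(L - 5*L**2) = -6 + (-15*L**2 + 3*L) = -6 - 15*L**2 + 3*L)
sqrt(a(f(g)) + (-650 - 161*271)) = sqrt((-6 - 15*2**2 + 3*2) + (-650 - 161*271)) = sqrt((-6 - 15*4 + 6) + (-650 - 43631)) = sqrt((-6 - 60 + 6) - 44281) = sqrt(-60 - 44281) = sqrt(-44341) = I*sqrt(44341)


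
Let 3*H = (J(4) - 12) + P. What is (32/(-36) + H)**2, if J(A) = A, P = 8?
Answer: 64/81 ≈ 0.79012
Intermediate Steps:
H = 0 (H = ((4 - 12) + 8)/3 = (-8 + 8)/3 = (1/3)*0 = 0)
(32/(-36) + H)**2 = (32/(-36) + 0)**2 = (32*(-1/36) + 0)**2 = (-8/9 + 0)**2 = (-8/9)**2 = 64/81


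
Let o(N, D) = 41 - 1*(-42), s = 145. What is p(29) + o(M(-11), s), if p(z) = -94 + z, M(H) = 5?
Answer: 18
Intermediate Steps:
o(N, D) = 83 (o(N, D) = 41 + 42 = 83)
p(29) + o(M(-11), s) = (-94 + 29) + 83 = -65 + 83 = 18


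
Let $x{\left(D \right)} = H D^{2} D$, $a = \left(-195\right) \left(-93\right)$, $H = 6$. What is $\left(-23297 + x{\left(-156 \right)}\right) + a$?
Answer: $-22783658$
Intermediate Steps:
$a = 18135$
$x{\left(D \right)} = 6 D^{3}$ ($x{\left(D \right)} = 6 D^{2} D = 6 D^{3}$)
$\left(-23297 + x{\left(-156 \right)}\right) + a = \left(-23297 + 6 \left(-156\right)^{3}\right) + 18135 = \left(-23297 + 6 \left(-3796416\right)\right) + 18135 = \left(-23297 - 22778496\right) + 18135 = -22801793 + 18135 = -22783658$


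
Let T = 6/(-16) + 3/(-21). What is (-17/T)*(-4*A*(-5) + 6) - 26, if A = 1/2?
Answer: 14478/29 ≈ 499.24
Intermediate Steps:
A = 1/2 ≈ 0.50000
T = -29/56 (T = 6*(-1/16) + 3*(-1/21) = -3/8 - 1/7 = -29/56 ≈ -0.51786)
(-17/T)*(-4*A*(-5) + 6) - 26 = (-17/(-29/56))*(-2*(-5) + 6) - 26 = (-17*(-56/29))*(-4*(-5/2) + 6) - 26 = 952*(10 + 6)/29 - 26 = (952/29)*16 - 26 = 15232/29 - 26 = 14478/29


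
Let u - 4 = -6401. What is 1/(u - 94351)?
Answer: -1/100748 ≈ -9.9258e-6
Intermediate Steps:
u = -6397 (u = 4 - 6401 = -6397)
1/(u - 94351) = 1/(-6397 - 94351) = 1/(-100748) = -1/100748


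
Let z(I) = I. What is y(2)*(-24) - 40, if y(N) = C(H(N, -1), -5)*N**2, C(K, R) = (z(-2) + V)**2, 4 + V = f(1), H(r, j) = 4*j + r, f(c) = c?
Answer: -2440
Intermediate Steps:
H(r, j) = r + 4*j
V = -3 (V = -4 + 1 = -3)
C(K, R) = 25 (C(K, R) = (-2 - 3)**2 = (-5)**2 = 25)
y(N) = 25*N**2
y(2)*(-24) - 40 = (25*2**2)*(-24) - 40 = (25*4)*(-24) - 40 = 100*(-24) - 40 = -2400 - 40 = -2440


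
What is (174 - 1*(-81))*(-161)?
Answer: -41055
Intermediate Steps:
(174 - 1*(-81))*(-161) = (174 + 81)*(-161) = 255*(-161) = -41055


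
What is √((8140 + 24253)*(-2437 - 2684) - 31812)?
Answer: I*√165916365 ≈ 12881.0*I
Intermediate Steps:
√((8140 + 24253)*(-2437 - 2684) - 31812) = √(32393*(-5121) - 31812) = √(-165884553 - 31812) = √(-165916365) = I*√165916365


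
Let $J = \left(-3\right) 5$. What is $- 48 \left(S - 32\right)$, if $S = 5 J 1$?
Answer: $5136$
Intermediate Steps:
$J = -15$
$S = -75$ ($S = 5 \left(-15\right) 1 = \left(-75\right) 1 = -75$)
$- 48 \left(S - 32\right) = - 48 \left(-75 - 32\right) = \left(-48\right) \left(-107\right) = 5136$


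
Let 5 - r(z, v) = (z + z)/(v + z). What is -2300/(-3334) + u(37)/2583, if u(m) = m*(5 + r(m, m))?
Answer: 391729/478429 ≈ 0.81878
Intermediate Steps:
r(z, v) = 5 - 2*z/(v + z) (r(z, v) = 5 - (z + z)/(v + z) = 5 - 2*z/(v + z))
u(m) = 9*m (u(m) = m*(5 + (3*m + 5*m)/(m + m)) = m*(5 + (8*m)/((2*m))) = m*(5 + (1/(2*m))*(8*m)) = m*(5 + 4) = m*9 = 9*m)
-2300/(-3334) + u(37)/2583 = -2300/(-3334) + (9*37)/2583 = -2300*(-1/3334) + 333*(1/2583) = 1150/1667 + 37/287 = 391729/478429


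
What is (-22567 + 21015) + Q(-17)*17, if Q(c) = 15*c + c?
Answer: -6176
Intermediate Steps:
Q(c) = 16*c
(-22567 + 21015) + Q(-17)*17 = (-22567 + 21015) + (16*(-17))*17 = -1552 - 272*17 = -1552 - 4624 = -6176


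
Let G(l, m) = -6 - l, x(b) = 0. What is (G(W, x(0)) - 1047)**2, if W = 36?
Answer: 1185921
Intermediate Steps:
(G(W, x(0)) - 1047)**2 = ((-6 - 1*36) - 1047)**2 = ((-6 - 36) - 1047)**2 = (-42 - 1047)**2 = (-1089)**2 = 1185921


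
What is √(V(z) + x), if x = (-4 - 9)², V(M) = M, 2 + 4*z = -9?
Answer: √665/2 ≈ 12.894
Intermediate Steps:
z = -11/4 (z = -½ + (¼)*(-9) = -½ - 9/4 = -11/4 ≈ -2.7500)
x = 169 (x = (-13)² = 169)
√(V(z) + x) = √(-11/4 + 169) = √(665/4) = √665/2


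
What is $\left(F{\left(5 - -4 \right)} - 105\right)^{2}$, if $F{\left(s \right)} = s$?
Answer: $9216$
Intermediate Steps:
$\left(F{\left(5 - -4 \right)} - 105\right)^{2} = \left(\left(5 - -4\right) - 105\right)^{2} = \left(\left(5 + 4\right) - 105\right)^{2} = \left(9 - 105\right)^{2} = \left(-96\right)^{2} = 9216$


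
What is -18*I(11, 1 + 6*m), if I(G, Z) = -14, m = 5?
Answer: 252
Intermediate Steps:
-18*I(11, 1 + 6*m) = -18*(-14) = 252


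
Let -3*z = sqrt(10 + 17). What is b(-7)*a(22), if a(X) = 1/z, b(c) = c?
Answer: 7*sqrt(3)/3 ≈ 4.0415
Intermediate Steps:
z = -sqrt(3) (z = -sqrt(10 + 17)/3 = -sqrt(3) ≈ -1.7320)
a(X) = -sqrt(3)/3 (a(X) = 1/(-sqrt(3)) = -sqrt(3)/3)
b(-7)*a(22) = -(-7)*sqrt(3)/3 = 7*sqrt(3)/3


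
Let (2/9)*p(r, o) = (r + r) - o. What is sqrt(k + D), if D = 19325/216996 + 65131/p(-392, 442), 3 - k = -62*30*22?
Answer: sqrt(1070830703422808645)/5116098 ≈ 202.27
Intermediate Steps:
p(r, o) = 9*r - 9*o/2 (p(r, o) = 9*((r + r) - o)/2 = 9*(2*r - o)/2 = 9*(-o + 2*r)/2 = 9*r - 9*o/2)
k = 40923 (k = 3 - (-62*30)*22 = 3 - (-1860)*22 = 3 - 1*(-40920) = 3 + 40920 = 40923)
D = -4675516817/399055644 (D = 19325/216996 + 65131/(9*(-392) - 9/2*442) = 19325*(1/216996) + 65131/(-3528 - 1989) = 19325/216996 + 65131/(-5517) = 19325/216996 + 65131*(-1/5517) = 19325/216996 - 65131/5517 = -4675516817/399055644 ≈ -11.716)
sqrt(k + D) = sqrt(40923 - 4675516817/399055644) = sqrt(16325878602595/399055644) = sqrt(1070830703422808645)/5116098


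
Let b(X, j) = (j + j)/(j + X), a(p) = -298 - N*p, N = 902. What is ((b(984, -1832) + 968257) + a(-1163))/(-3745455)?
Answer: -35633478/66169705 ≈ -0.53852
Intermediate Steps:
a(p) = -298 - 902*p
b(X, j) = 2*j/(X + j) (b(X, j) = (2*j)/(X + j) = 2*j/(X + j))
((b(984, -1832) + 968257) + a(-1163))/(-3745455) = ((2*(-1832)/(984 - 1832) + 968257) + (-298 - 902*(-1163)))/(-3745455) = ((2*(-1832)/(-848) + 968257) + (-298 + 1049026))*(-1/3745455) = ((2*(-1832)*(-1/848) + 968257) + 1048728)*(-1/3745455) = ((229/53 + 968257) + 1048728)*(-1/3745455) = (51317850/53 + 1048728)*(-1/3745455) = (106900434/53)*(-1/3745455) = -35633478/66169705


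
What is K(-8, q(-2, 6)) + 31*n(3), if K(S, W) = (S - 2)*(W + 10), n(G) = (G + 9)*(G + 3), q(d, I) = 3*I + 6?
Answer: 1892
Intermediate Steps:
q(d, I) = 6 + 3*I
n(G) = (3 + G)*(9 + G) (n(G) = (9 + G)*(3 + G) = (3 + G)*(9 + G))
K(S, W) = (-2 + S)*(10 + W)
K(-8, q(-2, 6)) + 31*n(3) = (-20 - 2*(6 + 3*6) + 10*(-8) - 8*(6 + 3*6)) + 31*(27 + 3**2 + 12*3) = (-20 - 2*(6 + 18) - 80 - 8*(6 + 18)) + 31*(27 + 9 + 36) = (-20 - 2*24 - 80 - 8*24) + 31*72 = (-20 - 48 - 80 - 192) + 2232 = -340 + 2232 = 1892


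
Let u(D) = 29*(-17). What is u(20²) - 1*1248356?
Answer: -1248849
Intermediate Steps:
u(D) = -493
u(20²) - 1*1248356 = -493 - 1*1248356 = -493 - 1248356 = -1248849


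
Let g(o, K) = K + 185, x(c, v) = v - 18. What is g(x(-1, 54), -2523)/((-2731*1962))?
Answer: 1169/2679111 ≈ 0.00043634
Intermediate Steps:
x(c, v) = -18 + v
g(o, K) = 185 + K
g(x(-1, 54), -2523)/((-2731*1962)) = (185 - 2523)/((-2731*1962)) = -2338/(-5358222) = -2338*(-1/5358222) = 1169/2679111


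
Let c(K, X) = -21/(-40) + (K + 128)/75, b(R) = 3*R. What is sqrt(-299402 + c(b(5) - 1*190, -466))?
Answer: I*sqrt(1077847566)/60 ≈ 547.18*I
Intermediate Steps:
c(K, X) = 1339/600 + K/75 (c(K, X) = -21*(-1/40) + (128 + K)*(1/75) = 21/40 + (128/75 + K/75) = 1339/600 + K/75)
sqrt(-299402 + c(b(5) - 1*190, -466)) = sqrt(-299402 + (1339/600 + (3*5 - 1*190)/75)) = sqrt(-299402 + (1339/600 + (15 - 190)/75)) = sqrt(-299402 + (1339/600 + (1/75)*(-175))) = sqrt(-299402 + (1339/600 - 7/3)) = sqrt(-299402 - 61/600) = sqrt(-179641261/600) = I*sqrt(1077847566)/60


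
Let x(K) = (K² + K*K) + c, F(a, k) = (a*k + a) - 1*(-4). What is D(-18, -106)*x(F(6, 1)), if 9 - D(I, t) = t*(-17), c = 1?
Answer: -919809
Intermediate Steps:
F(a, k) = 4 + a + a*k (F(a, k) = (a + a*k) + 4 = 4 + a + a*k)
x(K) = 1 + 2*K² (x(K) = (K² + K*K) + 1 = (K² + K²) + 1 = 2*K² + 1 = 1 + 2*K²)
D(I, t) = 9 + 17*t (D(I, t) = 9 - t*(-17) = 9 - (-17)*t = 9 + 17*t)
D(-18, -106)*x(F(6, 1)) = (9 + 17*(-106))*(1 + 2*(4 + 6 + 6*1)²) = (9 - 1802)*(1 + 2*(4 + 6 + 6)²) = -1793*(1 + 2*16²) = -1793*(1 + 2*256) = -1793*(1 + 512) = -1793*513 = -919809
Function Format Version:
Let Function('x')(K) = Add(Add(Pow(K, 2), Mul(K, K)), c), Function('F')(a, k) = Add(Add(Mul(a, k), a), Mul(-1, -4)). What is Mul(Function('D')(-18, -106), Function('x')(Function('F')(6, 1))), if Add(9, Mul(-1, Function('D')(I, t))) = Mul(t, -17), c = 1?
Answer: -919809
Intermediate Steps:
Function('F')(a, k) = Add(4, a, Mul(a, k)) (Function('F')(a, k) = Add(Add(a, Mul(a, k)), 4) = Add(4, a, Mul(a, k)))
Function('x')(K) = Add(1, Mul(2, Pow(K, 2))) (Function('x')(K) = Add(Add(Pow(K, 2), Mul(K, K)), 1) = Add(Add(Pow(K, 2), Pow(K, 2)), 1) = Add(Mul(2, Pow(K, 2)), 1) = Add(1, Mul(2, Pow(K, 2))))
Function('D')(I, t) = Add(9, Mul(17, t)) (Function('D')(I, t) = Add(9, Mul(-1, Mul(t, -17))) = Add(9, Mul(-1, Mul(-17, t))) = Add(9, Mul(17, t)))
Mul(Function('D')(-18, -106), Function('x')(Function('F')(6, 1))) = Mul(Add(9, Mul(17, -106)), Add(1, Mul(2, Pow(Add(4, 6, Mul(6, 1)), 2)))) = Mul(Add(9, -1802), Add(1, Mul(2, Pow(Add(4, 6, 6), 2)))) = Mul(-1793, Add(1, Mul(2, Pow(16, 2)))) = Mul(-1793, Add(1, Mul(2, 256))) = Mul(-1793, Add(1, 512)) = Mul(-1793, 513) = -919809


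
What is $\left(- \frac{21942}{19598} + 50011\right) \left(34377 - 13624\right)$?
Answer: $\frac{10169941613954}{9799} \approx 1.0379 \cdot 10^{9}$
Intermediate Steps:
$\left(- \frac{21942}{19598} + 50011\right) \left(34377 - 13624\right) = \left(\left(-21942\right) \frac{1}{19598} + 50011\right) 20753 = \left(- \frac{10971}{9799} + 50011\right) 20753 = \frac{490046818}{9799} \cdot 20753 = \frac{10169941613954}{9799}$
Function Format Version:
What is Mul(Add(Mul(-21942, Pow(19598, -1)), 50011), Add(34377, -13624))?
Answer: Rational(10169941613954, 9799) ≈ 1.0379e+9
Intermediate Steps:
Mul(Add(Mul(-21942, Pow(19598, -1)), 50011), Add(34377, -13624)) = Mul(Add(Mul(-21942, Rational(1, 19598)), 50011), 20753) = Mul(Add(Rational(-10971, 9799), 50011), 20753) = Mul(Rational(490046818, 9799), 20753) = Rational(10169941613954, 9799)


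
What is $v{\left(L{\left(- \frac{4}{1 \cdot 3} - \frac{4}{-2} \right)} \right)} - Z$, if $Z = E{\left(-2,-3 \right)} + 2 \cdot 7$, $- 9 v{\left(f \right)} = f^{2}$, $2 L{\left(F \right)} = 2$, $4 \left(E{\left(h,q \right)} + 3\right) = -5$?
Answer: $- \frac{355}{36} \approx -9.8611$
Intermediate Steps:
$E{\left(h,q \right)} = - \frac{17}{4}$ ($E{\left(h,q \right)} = -3 + \frac{1}{4} \left(-5\right) = -3 - \frac{5}{4} = - \frac{17}{4}$)
$L{\left(F \right)} = 1$ ($L{\left(F \right)} = \frac{1}{2} \cdot 2 = 1$)
$v{\left(f \right)} = - \frac{f^{2}}{9}$
$Z = \frac{39}{4}$ ($Z = - \frac{17}{4} + 2 \cdot 7 = - \frac{17}{4} + 14 = \frac{39}{4} \approx 9.75$)
$v{\left(L{\left(- \frac{4}{1 \cdot 3} - \frac{4}{-2} \right)} \right)} - Z = - \frac{1^{2}}{9} - \frac{39}{4} = \left(- \frac{1}{9}\right) 1 - \frac{39}{4} = - \frac{1}{9} - \frac{39}{4} = - \frac{355}{36}$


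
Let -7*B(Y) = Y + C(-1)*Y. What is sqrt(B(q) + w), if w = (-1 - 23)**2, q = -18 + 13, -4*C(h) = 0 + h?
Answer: sqrt(113071)/14 ≈ 24.019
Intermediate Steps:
C(h) = -h/4 (C(h) = -(0 + h)/4 = -h/4)
q = -5
w = 576 (w = (-24)**2 = 576)
B(Y) = -5*Y/28 (B(Y) = -(Y + (-1/4*(-1))*Y)/7 = -(Y + Y/4)/7 = -5*Y/28)
sqrt(B(q) + w) = sqrt(-5/28*(-5) + 576) = sqrt(25/28 + 576) = sqrt(16153/28) = sqrt(113071)/14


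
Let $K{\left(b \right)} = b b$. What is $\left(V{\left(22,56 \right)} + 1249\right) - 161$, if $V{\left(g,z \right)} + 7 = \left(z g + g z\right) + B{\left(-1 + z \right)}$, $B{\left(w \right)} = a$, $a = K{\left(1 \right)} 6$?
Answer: $3551$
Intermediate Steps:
$K{\left(b \right)} = b^{2}$
$a = 6$ ($a = 1^{2} \cdot 6 = 1 \cdot 6 = 6$)
$B{\left(w \right)} = 6$
$V{\left(g,z \right)} = -1 + 2 g z$ ($V{\left(g,z \right)} = -7 + \left(\left(z g + g z\right) + 6\right) = -7 + \left(\left(g z + g z\right) + 6\right) = -7 + \left(2 g z + 6\right) = -7 + \left(6 + 2 g z\right) = -1 + 2 g z$)
$\left(V{\left(22,56 \right)} + 1249\right) - 161 = \left(\left(-1 + 2 \cdot 22 \cdot 56\right) + 1249\right) - 161 = \left(\left(-1 + 2464\right) + 1249\right) - 161 = \left(2463 + 1249\right) - 161 = 3712 - 161 = 3551$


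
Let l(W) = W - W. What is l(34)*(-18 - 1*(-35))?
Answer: 0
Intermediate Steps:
l(W) = 0
l(34)*(-18 - 1*(-35)) = 0*(-18 - 1*(-35)) = 0*(-18 + 35) = 0*17 = 0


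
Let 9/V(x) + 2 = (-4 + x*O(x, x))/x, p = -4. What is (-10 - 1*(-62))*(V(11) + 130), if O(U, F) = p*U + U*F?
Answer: 5555108/821 ≈ 6766.3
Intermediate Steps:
O(U, F) = -4*U + F*U (O(U, F) = -4*U + U*F = -4*U + F*U)
V(x) = 9/(-2 + (-4 + x²*(-4 + x))/x) (V(x) = 9/(-2 + (-4 + x*(x*(-4 + x)))/x) = 9/(-2 + (-4 + x²*(-4 + x))/x))
(-10 - 1*(-62))*(V(11) + 130) = (-10 - 1*(-62))*(-9*11/(4 + 2*11 - 1*11²*(-4 + 11)) + 130) = (-10 + 62)*(-9*11/(4 + 22 - 1*121*7) + 130) = 52*(-9*11/(4 + 22 - 847) + 130) = 52*(-9*11/(-821) + 130) = 52*(-9*11*(-1/821) + 130) = 52*(99/821 + 130) = 52*(106829/821) = 5555108/821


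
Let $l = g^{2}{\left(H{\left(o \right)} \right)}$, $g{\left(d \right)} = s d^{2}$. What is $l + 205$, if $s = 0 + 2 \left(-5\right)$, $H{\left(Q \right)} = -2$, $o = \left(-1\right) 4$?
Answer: $1805$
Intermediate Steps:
$o = -4$
$s = -10$ ($s = 0 - 10 = -10$)
$g{\left(d \right)} = - 10 d^{2}$
$l = 1600$ ($l = \left(- 10 \left(-2\right)^{2}\right)^{2} = \left(\left(-10\right) 4\right)^{2} = \left(-40\right)^{2} = 1600$)
$l + 205 = 1600 + 205 = 1805$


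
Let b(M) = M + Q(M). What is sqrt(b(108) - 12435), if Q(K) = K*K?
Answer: I*sqrt(663) ≈ 25.749*I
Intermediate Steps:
Q(K) = K**2
b(M) = M + M**2
sqrt(b(108) - 12435) = sqrt(108*(1 + 108) - 12435) = sqrt(108*109 - 12435) = sqrt(11772 - 12435) = sqrt(-663) = I*sqrt(663)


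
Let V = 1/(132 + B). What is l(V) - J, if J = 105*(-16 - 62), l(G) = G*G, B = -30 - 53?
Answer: 19664191/2401 ≈ 8190.0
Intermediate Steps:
B = -83
V = 1/49 (V = 1/(132 - 83) = 1/49 ≈ 0.020408)
l(G) = G²
J = -8190 (J = 105*(-78) = -8190)
l(V) - J = (1/49)² - 1*(-8190) = 1/2401 + 8190 = 19664191/2401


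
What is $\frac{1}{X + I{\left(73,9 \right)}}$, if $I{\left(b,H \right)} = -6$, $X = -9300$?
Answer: $- \frac{1}{9306} \approx -0.00010746$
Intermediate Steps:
$\frac{1}{X + I{\left(73,9 \right)}} = \frac{1}{-9300 - 6} = \frac{1}{-9306} = - \frac{1}{9306}$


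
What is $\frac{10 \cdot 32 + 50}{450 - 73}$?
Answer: $\frac{370}{377} \approx 0.98143$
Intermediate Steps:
$\frac{10 \cdot 32 + 50}{450 - 73} = \frac{320 + 50}{377} = 370 \cdot \frac{1}{377} = \frac{370}{377}$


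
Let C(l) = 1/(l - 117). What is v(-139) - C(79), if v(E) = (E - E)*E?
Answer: 1/38 ≈ 0.026316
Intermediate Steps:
v(E) = 0 (v(E) = 0*E = 0)
C(l) = 1/(-117 + l)
v(-139) - C(79) = 0 - 1/(-117 + 79) = 0 - 1/(-38) = 0 - 1*(-1/38) = 0 + 1/38 = 1/38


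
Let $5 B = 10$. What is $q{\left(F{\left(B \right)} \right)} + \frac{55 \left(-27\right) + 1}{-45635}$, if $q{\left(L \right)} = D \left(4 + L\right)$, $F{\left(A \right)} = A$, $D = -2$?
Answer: $- \frac{546136}{45635} \approx -11.967$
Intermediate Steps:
$B = 2$ ($B = \frac{1}{5} \cdot 10 = 2$)
$q{\left(L \right)} = -8 - 2 L$ ($q{\left(L \right)} = - 2 \left(4 + L\right) = -8 - 2 L$)
$q{\left(F{\left(B \right)} \right)} + \frac{55 \left(-27\right) + 1}{-45635} = \left(-8 - 4\right) + \frac{55 \left(-27\right) + 1}{-45635} = \left(-8 - 4\right) + \left(-1485 + 1\right) \left(- \frac{1}{45635}\right) = -12 - - \frac{1484}{45635} = -12 + \frac{1484}{45635} = - \frac{546136}{45635}$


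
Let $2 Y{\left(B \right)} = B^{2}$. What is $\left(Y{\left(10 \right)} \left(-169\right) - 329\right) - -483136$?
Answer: $474357$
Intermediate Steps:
$Y{\left(B \right)} = \frac{B^{2}}{2}$
$\left(Y{\left(10 \right)} \left(-169\right) - 329\right) - -483136 = \left(\frac{10^{2}}{2} \left(-169\right) - 329\right) - -483136 = \left(\frac{1}{2} \cdot 100 \left(-169\right) - 329\right) + 483136 = \left(50 \left(-169\right) - 329\right) + 483136 = \left(-8450 - 329\right) + 483136 = -8779 + 483136 = 474357$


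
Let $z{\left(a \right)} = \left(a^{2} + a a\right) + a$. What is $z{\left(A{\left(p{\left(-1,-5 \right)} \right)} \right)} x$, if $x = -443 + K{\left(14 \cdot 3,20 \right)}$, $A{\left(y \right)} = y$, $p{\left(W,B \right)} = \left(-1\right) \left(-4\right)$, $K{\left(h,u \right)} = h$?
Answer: $-14436$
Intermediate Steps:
$p{\left(W,B \right)} = 4$
$z{\left(a \right)} = a + 2 a^{2}$ ($z{\left(a \right)} = \left(a^{2} + a^{2}\right) + a = 2 a^{2} + a = a + 2 a^{2}$)
$x = -401$ ($x = -443 + 14 \cdot 3 = -443 + 42 = -401$)
$z{\left(A{\left(p{\left(-1,-5 \right)} \right)} \right)} x = 4 \left(1 + 2 \cdot 4\right) \left(-401\right) = 4 \left(1 + 8\right) \left(-401\right) = 4 \cdot 9 \left(-401\right) = 36 \left(-401\right) = -14436$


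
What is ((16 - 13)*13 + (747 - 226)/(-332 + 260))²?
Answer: 5230369/5184 ≈ 1008.9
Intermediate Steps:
((16 - 13)*13 + (747 - 226)/(-332 + 260))² = (3*13 + 521/(-72))² = (39 + 521*(-1/72))² = (39 - 521/72)² = (2287/72)² = 5230369/5184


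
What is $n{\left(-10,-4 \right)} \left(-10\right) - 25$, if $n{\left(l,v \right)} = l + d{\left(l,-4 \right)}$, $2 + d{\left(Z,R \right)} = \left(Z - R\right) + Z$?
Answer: $255$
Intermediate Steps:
$d{\left(Z,R \right)} = -2 - R + 2 Z$ ($d{\left(Z,R \right)} = -2 + \left(\left(Z - R\right) + Z\right) = -2 - \left(R - 2 Z\right) = -2 - R + 2 Z$)
$n{\left(l,v \right)} = 2 + 3 l$ ($n{\left(l,v \right)} = l - \left(-2 - 2 l\right) = l + \left(-2 + 4 + 2 l\right) = l + \left(2 + 2 l\right) = 2 + 3 l$)
$n{\left(-10,-4 \right)} \left(-10\right) - 25 = \left(2 + 3 \left(-10\right)\right) \left(-10\right) - 25 = \left(2 - 30\right) \left(-10\right) - 25 = \left(-28\right) \left(-10\right) - 25 = 280 - 25 = 255$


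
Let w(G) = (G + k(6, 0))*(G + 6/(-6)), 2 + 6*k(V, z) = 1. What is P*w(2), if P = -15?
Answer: -55/2 ≈ -27.500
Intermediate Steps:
k(V, z) = -⅙ (k(V, z) = -⅓ + (⅙)*1 = -⅓ + ⅙ = -⅙)
w(G) = (-1 + G)*(-⅙ + G) (w(G) = (G - ⅙)*(G + 6/(-6)) = (-⅙ + G)*(G + 6*(-⅙)) = (-⅙ + G)*(G - 1) = (-⅙ + G)*(-1 + G) = (-1 + G)*(-⅙ + G))
P*w(2) = -15*(⅙ + 2² - 7/6*2) = -15*(⅙ + 4 - 7/3) = -15*11/6 = -55/2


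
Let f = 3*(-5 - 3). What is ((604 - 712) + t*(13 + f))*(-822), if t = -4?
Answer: 52608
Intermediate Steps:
f = -24 (f = 3*(-8) = -24)
((604 - 712) + t*(13 + f))*(-822) = ((604 - 712) - 4*(13 - 24))*(-822) = (-108 - 4*(-11))*(-822) = (-108 + 44)*(-822) = -64*(-822) = 52608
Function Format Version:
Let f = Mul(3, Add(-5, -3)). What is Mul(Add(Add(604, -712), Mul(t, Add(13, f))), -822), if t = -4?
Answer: 52608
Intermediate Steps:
f = -24 (f = Mul(3, -8) = -24)
Mul(Add(Add(604, -712), Mul(t, Add(13, f))), -822) = Mul(Add(Add(604, -712), Mul(-4, Add(13, -24))), -822) = Mul(Add(-108, Mul(-4, -11)), -822) = Mul(Add(-108, 44), -822) = Mul(-64, -822) = 52608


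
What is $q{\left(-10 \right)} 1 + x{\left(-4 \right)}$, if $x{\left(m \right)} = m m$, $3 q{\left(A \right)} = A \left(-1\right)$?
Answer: $\frac{58}{3} \approx 19.333$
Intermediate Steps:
$q{\left(A \right)} = - \frac{A}{3}$ ($q{\left(A \right)} = \frac{A \left(-1\right)}{3} = \frac{\left(-1\right) A}{3} = - \frac{A}{3}$)
$x{\left(m \right)} = m^{2}$
$q{\left(-10 \right)} 1 + x{\left(-4 \right)} = \left(- \frac{1}{3}\right) \left(-10\right) 1 + \left(-4\right)^{2} = \frac{10}{3} \cdot 1 + 16 = \frac{10}{3} + 16 = \frac{58}{3}$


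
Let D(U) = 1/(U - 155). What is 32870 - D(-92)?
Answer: 8118891/247 ≈ 32870.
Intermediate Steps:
D(U) = 1/(-155 + U)
32870 - D(-92) = 32870 - 1/(-155 - 92) = 32870 - 1/(-247) = 32870 - 1*(-1/247) = 32870 + 1/247 = 8118891/247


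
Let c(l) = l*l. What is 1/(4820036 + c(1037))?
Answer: 1/5895405 ≈ 1.6962e-7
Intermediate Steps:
c(l) = l**2
1/(4820036 + c(1037)) = 1/(4820036 + 1037**2) = 1/(4820036 + 1075369) = 1/5895405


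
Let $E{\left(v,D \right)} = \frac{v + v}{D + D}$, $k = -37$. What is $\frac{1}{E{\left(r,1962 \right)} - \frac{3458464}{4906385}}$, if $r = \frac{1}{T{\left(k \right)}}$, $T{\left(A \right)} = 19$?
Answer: $- \frac{4943249190}{3484316611} \approx -1.4187$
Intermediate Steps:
$r = \frac{1}{19} \approx 0.052632$
$E{\left(v,D \right)} = \frac{v}{D}$ ($E{\left(v,D \right)} = \frac{2 v}{2 D} = 2 v \frac{1}{2 D} = \frac{v}{D}$)
$\frac{1}{E{\left(r,1962 \right)} - \frac{3458464}{4906385}} = \frac{1}{\frac{1}{19 \cdot 1962} - \frac{3458464}{4906385}} = \frac{1}{\frac{1}{19} \cdot \frac{1}{1962} - \frac{93472}{132605}} = \frac{1}{\frac{1}{37278} - \frac{93472}{132605}} = \frac{1}{- \frac{3484316611}{4943249190}} = - \frac{4943249190}{3484316611}$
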